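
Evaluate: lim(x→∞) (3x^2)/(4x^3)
This is an ∞/∞ indeterminate form.

Apply L'Hôpital's rule: differentiate numerator and denominator separately.
  f(x) = 3·x^2   ⇒   f'(x) = 6·x
  g(x) = 4·x^3   ⇒   g'(x) = 12·x^2
  lim(x→∞) f'(x)/g'(x) = lim(x→∞) (6·x)/(12·x^2)
  = 0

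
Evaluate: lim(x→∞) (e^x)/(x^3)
This is an ∞/∞ indeterminate form.

Apply L'Hôpital's rule: differentiate numerator and denominator separately.
  f(x) = e^(x)   ⇒   f'(x) = e^(x)
  g(x) = x^3   ⇒   g'(x) = 3·x^2
  lim(x→∞) f'(x)/g'(x) = lim(x→∞) (e^(x))/(3·x^2)
  = ∞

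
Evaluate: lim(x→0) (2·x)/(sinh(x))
This is a 0/0 indeterminate form.

Apply L'Hôpital's rule: differentiate numerator and denominator separately.
  f(x) = 2·x   ⇒   f'(x) = 2
  g(x) = sinh(x)   ⇒   g'(x) = cosh(x)
  lim(x→0) f'(x)/g'(x) = lim(x→0) (2)/(cosh(x))
  = 2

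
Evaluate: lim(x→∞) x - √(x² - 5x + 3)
This is an ∞-∞ indeterminate form.

Combine fractions or rationalize to convert ∞-∞ to 0/0 form:
  lim(x→∞) x - √(x² - 5x + 3) = 5/2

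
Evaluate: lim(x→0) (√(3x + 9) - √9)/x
This is a standard limit.

Factor or rationalize the expression:
  lim(x→0) (√(3x + 9) - √9)/x = 1/2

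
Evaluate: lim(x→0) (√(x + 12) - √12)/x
This is a standard limit.

Factor or rationalize the expression:
  lim(x→0) (√(x + 12) - √12)/x = sqrt(3)/12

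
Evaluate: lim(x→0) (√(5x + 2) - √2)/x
This is a standard limit.

Factor or rationalize the expression:
  lim(x→0) (√(5x + 2) - √2)/x = 5·sqrt(2)/4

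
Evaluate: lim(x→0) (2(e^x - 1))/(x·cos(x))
This is a 0/0 indeterminate form.

Apply L'Hôpital's rule: differentiate numerator and denominator separately.
  f(x) = 2·e^(x) - 2   ⇒   f'(x) = 2·e^(x)
  g(x) = x·cos(x)   ⇒   g'(x) = -x·sin(x) + cos(x)
  lim(x→0) f'(x)/g'(x) = lim(x→0) (2·e^(x))/(-x·sin(x) + cos(x))
  = 2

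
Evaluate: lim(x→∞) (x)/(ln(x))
This is an ∞/∞ indeterminate form.

Apply L'Hôpital's rule: differentiate numerator and denominator separately.
  f(x) = x   ⇒   f'(x) = 1
  g(x) = ln(x)   ⇒   g'(x) = 1/x
  lim(x→∞) f'(x)/g'(x) = lim(x→∞) (1)/(1/x)
  = ∞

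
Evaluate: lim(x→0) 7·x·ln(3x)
This is a 0·∞ indeterminate form.

Rewrite 0·∞ as a quotient (0/0 or ∞/∞ form), then apply L'Hôpital's rule:
  lim(x→0) 7·x·ln(3x) = 0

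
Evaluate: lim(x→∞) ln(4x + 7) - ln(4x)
This is an ∞-∞ indeterminate form.

Combine fractions or rationalize to convert ∞-∞ to 0/0 form:
  lim(x→∞) ln(4x + 7) - ln(4x) = 0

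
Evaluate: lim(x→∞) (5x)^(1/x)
This is an exponential indeterminate form.

For exponential indeterminate forms, take the natural log:
  Let L = lim(x→∞) (5x)^(1/x)
  Then ln(L) = lim(x→∞) [exponent × ln(base)]
  Evaluate using L'Hôpital or standard limits, then exponentiate.
  L = 1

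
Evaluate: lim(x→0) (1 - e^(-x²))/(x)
This is a 0/0 indeterminate form.

Apply L'Hôpital's rule: differentiate numerator and denominator separately.
  f(x) = 1 - e^(-x^2)   ⇒   f'(x) = 2·x·e^(-x^2)
  g(x) = x   ⇒   g'(x) = 1
  lim(x→0) f'(x)/g'(x) = lim(x→0) (2·x·e^(-x^2))/(1)
  = 0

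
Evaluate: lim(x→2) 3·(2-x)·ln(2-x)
This is a 0·∞ indeterminate form.

Rewrite 0·∞ as a quotient (0/0 or ∞/∞ form), then apply L'Hôpital's rule:
  lim(x→2) 3·(2-x)·ln(2-x) = 0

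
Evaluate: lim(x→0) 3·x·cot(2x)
This is a 0·∞ indeterminate form.

Rewrite 0·∞ as a quotient (0/0 or ∞/∞ form), then apply L'Hôpital's rule:
  lim(x→0) 3·x·cot(2x) = 3/2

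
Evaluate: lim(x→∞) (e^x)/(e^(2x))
This is an ∞/∞ indeterminate form.

Apply L'Hôpital's rule: differentiate numerator and denominator separately.
  f(x) = e^(x)   ⇒   f'(x) = e^(x)
  g(x) = e^(2·x)   ⇒   g'(x) = 2·e^(2·x)
  lim(x→∞) f'(x)/g'(x) = lim(x→∞) (e^(x))/(2·e^(2·x))
  = 0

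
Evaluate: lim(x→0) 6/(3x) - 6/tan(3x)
This is an ∞-∞ indeterminate form.

Combine fractions or rationalize to convert ∞-∞ to 0/0 form:
  lim(x→0) 6/(3x) - 6/tan(3x) = 0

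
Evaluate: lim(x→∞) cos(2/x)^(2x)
This is an exponential indeterminate form.

For exponential indeterminate forms, take the natural log:
  Let L = lim(x→∞) cos(2/x)^(2x)
  Then ln(L) = lim(x→∞) [exponent × ln(base)]
  Evaluate using L'Hôpital or standard limits, then exponentiate.
  L = 1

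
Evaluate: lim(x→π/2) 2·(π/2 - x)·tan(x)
This is a 0·∞ indeterminate form.

Rewrite 0·∞ as a quotient (0/0 or ∞/∞ form), then apply L'Hôpital's rule:
  lim(x→π/2) 2·(π/2 - x)·tan(x) = 2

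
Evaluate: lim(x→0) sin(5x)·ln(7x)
This is a 0·∞ indeterminate form.

Rewrite 0·∞ as a quotient (0/0 or ∞/∞ form), then apply L'Hôpital's rule:
  lim(x→0) sin(5x)·ln(7x) = 0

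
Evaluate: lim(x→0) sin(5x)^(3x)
This is an exponential indeterminate form.

For exponential indeterminate forms, take the natural log:
  Let L = lim(x→0) sin(5x)^(3x)
  Then ln(L) = lim(x→0) [exponent × ln(base)]
  Evaluate using L'Hôpital or standard limits, then exponentiate.
  L = 1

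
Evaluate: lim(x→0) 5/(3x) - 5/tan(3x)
This is an ∞-∞ indeterminate form.

Combine fractions or rationalize to convert ∞-∞ to 0/0 form:
  lim(x→0) 5/(3x) - 5/tan(3x) = 0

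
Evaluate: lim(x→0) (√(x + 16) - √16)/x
This is a standard limit.

Factor or rationalize the expression:
  lim(x→0) (√(x + 16) - √16)/x = 1/8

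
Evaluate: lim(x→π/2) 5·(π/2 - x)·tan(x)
This is a 0·∞ indeterminate form.

Rewrite 0·∞ as a quotient (0/0 or ∞/∞ form), then apply L'Hôpital's rule:
  lim(x→π/2) 5·(π/2 - x)·tan(x) = 5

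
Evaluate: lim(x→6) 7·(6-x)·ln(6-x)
This is a 0·∞ indeterminate form.

Rewrite 0·∞ as a quotient (0/0 or ∞/∞ form), then apply L'Hôpital's rule:
  lim(x→6) 7·(6-x)·ln(6-x) = 0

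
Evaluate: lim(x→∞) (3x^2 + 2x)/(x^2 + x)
This is an ∞/∞ indeterminate form.

Apply L'Hôpital's rule: differentiate numerator and denominator separately.
  f(x) = 3·x^2 + 2·x   ⇒   f'(x) = 6·x + 2
  g(x) = x^2 + x   ⇒   g'(x) = 2·x + 1
  lim(x→∞) f'(x)/g'(x) = lim(x→∞) (6·x + 2)/(2·x + 1)
  = 3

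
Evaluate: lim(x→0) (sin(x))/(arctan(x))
This is a 0/0 indeterminate form.

Apply L'Hôpital's rule: differentiate numerator and denominator separately.
  f(x) = sin(x)   ⇒   f'(x) = cos(x)
  g(x) = atan(x)   ⇒   g'(x) = 1/(x^2 + 1)
  lim(x→0) f'(x)/g'(x) = lim(x→0) (cos(x))/(1/(x^2 + 1))
  = 1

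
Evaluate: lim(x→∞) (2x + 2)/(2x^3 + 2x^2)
This is an ∞/∞ indeterminate form.

Apply L'Hôpital's rule: differentiate numerator and denominator separately.
  f(x) = 2·x + 2   ⇒   f'(x) = 2
  g(x) = 2·x^3 + 2·x^2   ⇒   g'(x) = 6·x^2 + 4·x
  lim(x→∞) f'(x)/g'(x) = lim(x→∞) (2)/(6·x^2 + 4·x)
  = 0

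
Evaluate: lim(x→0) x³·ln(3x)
This is a 0·∞ indeterminate form.

Rewrite 0·∞ as a quotient (0/0 or ∞/∞ form), then apply L'Hôpital's rule:
  lim(x→0) x³·ln(3x) = 0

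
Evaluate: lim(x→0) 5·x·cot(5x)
This is a 0·∞ indeterminate form.

Rewrite 0·∞ as a quotient (0/0 or ∞/∞ form), then apply L'Hôpital's rule:
  lim(x→0) 5·x·cot(5x) = 1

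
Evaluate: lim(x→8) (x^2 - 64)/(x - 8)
This is a standard limit.

Factor or rationalize the expression:
  lim(x→8) (x^2 - 64)/(x - 8) = 16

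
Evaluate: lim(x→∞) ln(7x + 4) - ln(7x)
This is an ∞-∞ indeterminate form.

Combine fractions or rationalize to convert ∞-∞ to 0/0 form:
  lim(x→∞) ln(7x + 4) - ln(7x) = 0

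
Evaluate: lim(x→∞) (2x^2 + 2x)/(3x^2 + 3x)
This is an ∞/∞ indeterminate form.

Apply L'Hôpital's rule: differentiate numerator and denominator separately.
  f(x) = 2·x^2 + 2·x   ⇒   f'(x) = 4·x + 2
  g(x) = 3·x^2 + 3·x   ⇒   g'(x) = 6·x + 3
  lim(x→∞) f'(x)/g'(x) = lim(x→∞) (4·x + 2)/(6·x + 3)
  = 2/3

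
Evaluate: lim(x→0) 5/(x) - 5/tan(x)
This is an ∞-∞ indeterminate form.

Combine fractions or rationalize to convert ∞-∞ to 0/0 form:
  lim(x→0) 5/(x) - 5/tan(x) = 0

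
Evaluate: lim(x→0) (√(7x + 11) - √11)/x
This is a standard limit.

Factor or rationalize the expression:
  lim(x→0) (√(7x + 11) - √11)/x = 7·sqrt(11)/22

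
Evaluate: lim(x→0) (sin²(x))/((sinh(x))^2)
This is a 0/0 indeterminate form.

Apply L'Hôpital's rule: differentiate numerator and denominator separately.
  f(x) = sin(x)^2   ⇒   f'(x) = 2·sin(x)·cos(x)
  g(x) = sinh(x)^2   ⇒   g'(x) = 2·sinh(x)·cosh(x)
  lim(x→0) f'(x)/g'(x) = lim(x→0) (2·sin(x)·cos(x))/(2·sinh(x)·cosh(x))
  = 1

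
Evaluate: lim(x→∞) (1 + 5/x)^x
This is an exponential indeterminate form.

For exponential indeterminate forms, take the natural log:
  Let L = lim(x→∞) (1 + 5/x)^x
  Then ln(L) = lim(x→∞) [exponent × ln(base)]
  Evaluate using L'Hôpital or standard limits, then exponentiate.
  L = e^(5)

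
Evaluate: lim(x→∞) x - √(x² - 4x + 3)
This is an ∞-∞ indeterminate form.

Combine fractions or rationalize to convert ∞-∞ to 0/0 form:
  lim(x→∞) x - √(x² - 4x + 3) = 2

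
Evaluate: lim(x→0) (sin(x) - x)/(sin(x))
This is a 0/0 indeterminate form.

Apply L'Hôpital's rule: differentiate numerator and denominator separately.
  f(x) = -x + sin(x)   ⇒   f'(x) = cos(x) - 1
  g(x) = sin(x)   ⇒   g'(x) = cos(x)
  lim(x→0) f'(x)/g'(x) = lim(x→0) (cos(x) - 1)/(cos(x))
  = 0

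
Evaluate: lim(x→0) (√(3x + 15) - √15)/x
This is a standard limit.

Factor or rationalize the expression:
  lim(x→0) (√(3x + 15) - √15)/x = sqrt(15)/10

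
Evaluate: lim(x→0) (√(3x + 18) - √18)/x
This is a standard limit.

Factor or rationalize the expression:
  lim(x→0) (√(3x + 18) - √18)/x = sqrt(2)/4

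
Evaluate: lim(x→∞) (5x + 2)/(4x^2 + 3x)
This is an ∞/∞ indeterminate form.

Apply L'Hôpital's rule: differentiate numerator and denominator separately.
  f(x) = 5·x + 2   ⇒   f'(x) = 5
  g(x) = 4·x^2 + 3·x   ⇒   g'(x) = 8·x + 3
  lim(x→∞) f'(x)/g'(x) = lim(x→∞) (5)/(8·x + 3)
  = 0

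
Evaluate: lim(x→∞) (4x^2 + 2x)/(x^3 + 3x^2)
This is an ∞/∞ indeterminate form.

Apply L'Hôpital's rule: differentiate numerator and denominator separately.
  f(x) = 4·x^2 + 2·x   ⇒   f'(x) = 8·x + 2
  g(x) = x^3 + 3·x^2   ⇒   g'(x) = 3·x^2 + 6·x
  lim(x→∞) f'(x)/g'(x) = lim(x→∞) (8·x + 2)/(3·x^2 + 6·x)
  = 0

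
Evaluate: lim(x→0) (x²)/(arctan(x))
This is a 0/0 indeterminate form.

Apply L'Hôpital's rule: differentiate numerator and denominator separately.
  f(x) = x^2   ⇒   f'(x) = 2·x
  g(x) = atan(x)   ⇒   g'(x) = 1/(x^2 + 1)
  lim(x→0) f'(x)/g'(x) = lim(x→0) (2·x)/(1/(x^2 + 1))
  = 0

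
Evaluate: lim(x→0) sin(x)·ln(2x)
This is a 0·∞ indeterminate form.

Rewrite 0·∞ as a quotient (0/0 or ∞/∞ form), then apply L'Hôpital's rule:
  lim(x→0) sin(x)·ln(2x) = 0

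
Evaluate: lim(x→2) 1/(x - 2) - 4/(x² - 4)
This is an ∞-∞ indeterminate form.

Combine fractions or rationalize to convert ∞-∞ to 0/0 form:
  lim(x→2) 1/(x - 2) - 4/(x² - 4) = 1/4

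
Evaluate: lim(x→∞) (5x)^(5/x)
This is an exponential indeterminate form.

For exponential indeterminate forms, take the natural log:
  Let L = lim(x→∞) (5x)^(5/x)
  Then ln(L) = lim(x→∞) [exponent × ln(base)]
  Evaluate using L'Hôpital or standard limits, then exponentiate.
  L = 1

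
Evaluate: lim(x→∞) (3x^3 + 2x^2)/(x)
This is an ∞/∞ indeterminate form.

Apply L'Hôpital's rule: differentiate numerator and denominator separately.
  f(x) = 3·x^3 + 2·x^2   ⇒   f'(x) = 9·x^2 + 4·x
  g(x) = x   ⇒   g'(x) = 1
  lim(x→∞) f'(x)/g'(x) = lim(x→∞) (9·x^2 + 4·x)/(1)
  = ∞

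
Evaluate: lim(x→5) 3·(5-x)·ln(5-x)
This is a 0·∞ indeterminate form.

Rewrite 0·∞ as a quotient (0/0 or ∞/∞ form), then apply L'Hôpital's rule:
  lim(x→5) 3·(5-x)·ln(5-x) = 0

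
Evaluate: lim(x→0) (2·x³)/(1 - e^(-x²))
This is a 0/0 indeterminate form.

Apply L'Hôpital's rule: differentiate numerator and denominator separately.
  f(x) = 2·x^3   ⇒   f'(x) = 6·x^2
  g(x) = 1 - e^(-x^2)   ⇒   g'(x) = 2·x·e^(-x^2)
  lim(x→0) f'(x)/g'(x) = lim(x→0) (6·x^2)/(2·x·e^(-x^2))
  = 0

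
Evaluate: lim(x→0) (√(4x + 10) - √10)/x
This is a standard limit.

Factor or rationalize the expression:
  lim(x→0) (√(4x + 10) - √10)/x = sqrt(10)/5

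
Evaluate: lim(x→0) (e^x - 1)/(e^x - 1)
This is a 0/0 indeterminate form.

Apply L'Hôpital's rule: differentiate numerator and denominator separately.
  f(x) = e^(x) - 1   ⇒   f'(x) = e^(x)
  g(x) = e^(x) - 1   ⇒   g'(x) = e^(x)
  lim(x→0) f'(x)/g'(x) = lim(x→0) (e^(x))/(e^(x))
  = 1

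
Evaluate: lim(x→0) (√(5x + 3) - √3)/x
This is a standard limit.

Factor or rationalize the expression:
  lim(x→0) (√(5x + 3) - √3)/x = 5·sqrt(3)/6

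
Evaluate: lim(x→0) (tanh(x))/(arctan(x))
This is a 0/0 indeterminate form.

Apply L'Hôpital's rule: differentiate numerator and denominator separately.
  f(x) = tanh(x)   ⇒   f'(x) = 1 - tanh(x)^2
  g(x) = atan(x)   ⇒   g'(x) = 1/(x^2 + 1)
  lim(x→0) f'(x)/g'(x) = lim(x→0) (1 - tanh(x)^2)/(1/(x^2 + 1))
  = 1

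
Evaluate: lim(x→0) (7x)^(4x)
This is an exponential indeterminate form.

For exponential indeterminate forms, take the natural log:
  Let L = lim(x→0) (7x)^(4x)
  Then ln(L) = lim(x→0) [exponent × ln(base)]
  Evaluate using L'Hôpital or standard limits, then exponentiate.
  L = 1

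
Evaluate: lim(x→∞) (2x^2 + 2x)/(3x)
This is an ∞/∞ indeterminate form.

Apply L'Hôpital's rule: differentiate numerator and denominator separately.
  f(x) = 2·x^2 + 2·x   ⇒   f'(x) = 4·x + 2
  g(x) = 3·x   ⇒   g'(x) = 3
  lim(x→∞) f'(x)/g'(x) = lim(x→∞) (4·x + 2)/(3)
  = ∞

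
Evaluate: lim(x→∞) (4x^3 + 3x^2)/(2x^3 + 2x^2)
This is an ∞/∞ indeterminate form.

Apply L'Hôpital's rule: differentiate numerator and denominator separately.
  f(x) = 4·x^3 + 3·x^2   ⇒   f'(x) = 12·x^2 + 6·x
  g(x) = 2·x^3 + 2·x^2   ⇒   g'(x) = 6·x^2 + 4·x
  lim(x→∞) f'(x)/g'(x) = lim(x→∞) (12·x^2 + 6·x)/(6·x^2 + 4·x)
  = 2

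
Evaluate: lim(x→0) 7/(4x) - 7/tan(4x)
This is an ∞-∞ indeterminate form.

Combine fractions or rationalize to convert ∞-∞ to 0/0 form:
  lim(x→0) 7/(4x) - 7/tan(4x) = 0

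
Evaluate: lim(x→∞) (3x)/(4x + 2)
This is an ∞/∞ indeterminate form.

Apply L'Hôpital's rule: differentiate numerator and denominator separately.
  f(x) = 3·x   ⇒   f'(x) = 3
  g(x) = 4·x + 2   ⇒   g'(x) = 4
  lim(x→∞) f'(x)/g'(x) = lim(x→∞) (3)/(4)
  = 3/4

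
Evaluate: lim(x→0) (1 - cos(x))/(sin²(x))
This is a 0/0 indeterminate form.

Apply L'Hôpital's rule: differentiate numerator and denominator separately.
  f(x) = 1 - cos(x)   ⇒   f'(x) = sin(x)
  g(x) = sin(x)^2   ⇒   g'(x) = 2·sin(x)·cos(x)
  lim(x→0) f'(x)/g'(x) = lim(x→0) (sin(x))/(2·sin(x)·cos(x))
  = 1/2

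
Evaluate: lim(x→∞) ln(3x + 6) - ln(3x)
This is an ∞-∞ indeterminate form.

Combine fractions or rationalize to convert ∞-∞ to 0/0 form:
  lim(x→∞) ln(3x + 6) - ln(3x) = 0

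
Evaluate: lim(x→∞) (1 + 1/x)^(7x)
This is an exponential indeterminate form.

For exponential indeterminate forms, take the natural log:
  Let L = lim(x→∞) (1 + 1/x)^(7x)
  Then ln(L) = lim(x→∞) [exponent × ln(base)]
  Evaluate using L'Hôpital or standard limits, then exponentiate.
  L = e^(7)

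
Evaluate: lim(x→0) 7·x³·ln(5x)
This is a 0·∞ indeterminate form.

Rewrite 0·∞ as a quotient (0/0 or ∞/∞ form), then apply L'Hôpital's rule:
  lim(x→0) 7·x³·ln(5x) = 0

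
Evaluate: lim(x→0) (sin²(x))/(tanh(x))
This is a 0/0 indeterminate form.

Apply L'Hôpital's rule: differentiate numerator and denominator separately.
  f(x) = sin(x)^2   ⇒   f'(x) = 2·sin(x)·cos(x)
  g(x) = tanh(x)   ⇒   g'(x) = 1 - tanh(x)^2
  lim(x→0) f'(x)/g'(x) = lim(x→0) (2·sin(x)·cos(x))/(1 - tanh(x)^2)
  = 0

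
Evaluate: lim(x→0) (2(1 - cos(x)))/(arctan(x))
This is a 0/0 indeterminate form.

Apply L'Hôpital's rule: differentiate numerator and denominator separately.
  f(x) = 2 - 2·cos(x)   ⇒   f'(x) = 2·sin(x)
  g(x) = atan(x)   ⇒   g'(x) = 1/(x^2 + 1)
  lim(x→0) f'(x)/g'(x) = lim(x→0) (2·sin(x))/(1/(x^2 + 1))
  = 0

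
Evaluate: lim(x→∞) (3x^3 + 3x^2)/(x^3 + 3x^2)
This is an ∞/∞ indeterminate form.

Apply L'Hôpital's rule: differentiate numerator and denominator separately.
  f(x) = 3·x^3 + 3·x^2   ⇒   f'(x) = 9·x^2 + 6·x
  g(x) = x^3 + 3·x^2   ⇒   g'(x) = 3·x^2 + 6·x
  lim(x→∞) f'(x)/g'(x) = lim(x→∞) (9·x^2 + 6·x)/(3·x^2 + 6·x)
  = 3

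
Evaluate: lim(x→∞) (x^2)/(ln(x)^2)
This is an ∞/∞ indeterminate form.

Apply L'Hôpital's rule: differentiate numerator and denominator separately.
  f(x) = x^2   ⇒   f'(x) = 2·x
  g(x) = ln(x)^2   ⇒   g'(x) = 2·ln(x)/x
  lim(x→∞) f'(x)/g'(x) = lim(x→∞) (2·x)/(2·ln(x)/x)
  = ∞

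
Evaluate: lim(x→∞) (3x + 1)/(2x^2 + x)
This is an ∞/∞ indeterminate form.

Apply L'Hôpital's rule: differentiate numerator and denominator separately.
  f(x) = 3·x + 1   ⇒   f'(x) = 3
  g(x) = 2·x^2 + x   ⇒   g'(x) = 4·x + 1
  lim(x→∞) f'(x)/g'(x) = lim(x→∞) (3)/(4·x + 1)
  = 0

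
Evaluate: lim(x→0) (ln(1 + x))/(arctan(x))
This is a 0/0 indeterminate form.

Apply L'Hôpital's rule: differentiate numerator and denominator separately.
  f(x) = ln(x + 1)   ⇒   f'(x) = 1/(x + 1)
  g(x) = atan(x)   ⇒   g'(x) = 1/(x^2 + 1)
  lim(x→0) f'(x)/g'(x) = lim(x→0) (1/(x + 1))/(1/(x^2 + 1))
  = 1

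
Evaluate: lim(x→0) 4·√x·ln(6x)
This is a 0·∞ indeterminate form.

Rewrite 0·∞ as a quotient (0/0 or ∞/∞ form), then apply L'Hôpital's rule:
  lim(x→0) 4·√x·ln(6x) = 0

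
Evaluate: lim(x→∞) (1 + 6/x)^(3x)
This is an exponential indeterminate form.

For exponential indeterminate forms, take the natural log:
  Let L = lim(x→∞) (1 + 6/x)^(3x)
  Then ln(L) = lim(x→∞) [exponent × ln(base)]
  Evaluate using L'Hôpital or standard limits, then exponentiate.
  L = e^(18)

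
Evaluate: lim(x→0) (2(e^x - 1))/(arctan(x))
This is a 0/0 indeterminate form.

Apply L'Hôpital's rule: differentiate numerator and denominator separately.
  f(x) = 2·e^(x) - 2   ⇒   f'(x) = 2·e^(x)
  g(x) = atan(x)   ⇒   g'(x) = 1/(x^2 + 1)
  lim(x→0) f'(x)/g'(x) = lim(x→0) (2·e^(x))/(1/(x^2 + 1))
  = 2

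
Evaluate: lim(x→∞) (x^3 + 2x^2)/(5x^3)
This is an ∞/∞ indeterminate form.

Apply L'Hôpital's rule: differentiate numerator and denominator separately.
  f(x) = x^3 + 2·x^2   ⇒   f'(x) = 3·x^2 + 4·x
  g(x) = 5·x^3   ⇒   g'(x) = 15·x^2
  lim(x→∞) f'(x)/g'(x) = lim(x→∞) (3·x^2 + 4·x)/(15·x^2)
  = 1/5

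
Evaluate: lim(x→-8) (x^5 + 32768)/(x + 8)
This is a standard limit.

Factor or rationalize the expression:
  lim(x→-8) (x^5 + 32768)/(x + 8) = 20480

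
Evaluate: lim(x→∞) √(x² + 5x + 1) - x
This is an ∞-∞ indeterminate form.

Combine fractions or rationalize to convert ∞-∞ to 0/0 form:
  lim(x→∞) √(x² + 5x + 1) - x = 5/2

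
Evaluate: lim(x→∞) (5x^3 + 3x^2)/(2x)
This is an ∞/∞ indeterminate form.

Apply L'Hôpital's rule: differentiate numerator and denominator separately.
  f(x) = 5·x^3 + 3·x^2   ⇒   f'(x) = 15·x^2 + 6·x
  g(x) = 2·x   ⇒   g'(x) = 2
  lim(x→∞) f'(x)/g'(x) = lim(x→∞) (15·x^2 + 6·x)/(2)
  = ∞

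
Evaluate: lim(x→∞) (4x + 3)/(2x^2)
This is an ∞/∞ indeterminate form.

Apply L'Hôpital's rule: differentiate numerator and denominator separately.
  f(x) = 4·x + 3   ⇒   f'(x) = 4
  g(x) = 2·x^2   ⇒   g'(x) = 4·x
  lim(x→∞) f'(x)/g'(x) = lim(x→∞) (4)/(4·x)
  = 0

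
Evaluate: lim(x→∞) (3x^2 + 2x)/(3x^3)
This is an ∞/∞ indeterminate form.

Apply L'Hôpital's rule: differentiate numerator and denominator separately.
  f(x) = 3·x^2 + 2·x   ⇒   f'(x) = 6·x + 2
  g(x) = 3·x^3   ⇒   g'(x) = 9·x^2
  lim(x→∞) f'(x)/g'(x) = lim(x→∞) (6·x + 2)/(9·x^2)
  = 0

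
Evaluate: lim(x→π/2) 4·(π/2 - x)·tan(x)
This is a 0·∞ indeterminate form.

Rewrite 0·∞ as a quotient (0/0 or ∞/∞ form), then apply L'Hôpital's rule:
  lim(x→π/2) 4·(π/2 - x)·tan(x) = 4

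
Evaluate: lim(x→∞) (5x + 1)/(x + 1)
This is an ∞/∞ indeterminate form.

Apply L'Hôpital's rule: differentiate numerator and denominator separately.
  f(x) = 5·x + 1   ⇒   f'(x) = 5
  g(x) = x + 1   ⇒   g'(x) = 1
  lim(x→∞) f'(x)/g'(x) = lim(x→∞) (5)/(1)
  = 5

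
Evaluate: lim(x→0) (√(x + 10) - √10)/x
This is a standard limit.

Factor or rationalize the expression:
  lim(x→0) (√(x + 10) - √10)/x = sqrt(10)/20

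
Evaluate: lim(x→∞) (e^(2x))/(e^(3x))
This is an ∞/∞ indeterminate form.

Apply L'Hôpital's rule: differentiate numerator and denominator separately.
  f(x) = e^(2·x)   ⇒   f'(x) = 2·e^(2·x)
  g(x) = e^(3·x)   ⇒   g'(x) = 3·e^(3·x)
  lim(x→∞) f'(x)/g'(x) = lim(x→∞) (2·e^(2·x))/(3·e^(3·x))
  = 0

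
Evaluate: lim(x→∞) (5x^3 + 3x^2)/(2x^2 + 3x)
This is an ∞/∞ indeterminate form.

Apply L'Hôpital's rule: differentiate numerator and denominator separately.
  f(x) = 5·x^3 + 3·x^2   ⇒   f'(x) = 15·x^2 + 6·x
  g(x) = 2·x^2 + 3·x   ⇒   g'(x) = 4·x + 3
  lim(x→∞) f'(x)/g'(x) = lim(x→∞) (15·x^2 + 6·x)/(4·x + 3)
  = ∞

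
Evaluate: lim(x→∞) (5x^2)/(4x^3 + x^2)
This is an ∞/∞ indeterminate form.

Apply L'Hôpital's rule: differentiate numerator and denominator separately.
  f(x) = 5·x^2   ⇒   f'(x) = 10·x
  g(x) = 4·x^3 + x^2   ⇒   g'(x) = 12·x^2 + 2·x
  lim(x→∞) f'(x)/g'(x) = lim(x→∞) (10·x)/(12·x^2 + 2·x)
  = 0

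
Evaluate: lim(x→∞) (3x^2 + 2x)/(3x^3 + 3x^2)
This is an ∞/∞ indeterminate form.

Apply L'Hôpital's rule: differentiate numerator and denominator separately.
  f(x) = 3·x^2 + 2·x   ⇒   f'(x) = 6·x + 2
  g(x) = 3·x^3 + 3·x^2   ⇒   g'(x) = 9·x^2 + 6·x
  lim(x→∞) f'(x)/g'(x) = lim(x→∞) (6·x + 2)/(9·x^2 + 6·x)
  = 0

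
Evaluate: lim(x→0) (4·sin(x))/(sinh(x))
This is a 0/0 indeterminate form.

Apply L'Hôpital's rule: differentiate numerator and denominator separately.
  f(x) = 4·sin(x)   ⇒   f'(x) = 4·cos(x)
  g(x) = sinh(x)   ⇒   g'(x) = cosh(x)
  lim(x→0) f'(x)/g'(x) = lim(x→0) (4·cos(x))/(cosh(x))
  = 4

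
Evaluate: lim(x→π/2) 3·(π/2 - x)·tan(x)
This is a 0·∞ indeterminate form.

Rewrite 0·∞ as a quotient (0/0 or ∞/∞ form), then apply L'Hôpital's rule:
  lim(x→π/2) 3·(π/2 - x)·tan(x) = 3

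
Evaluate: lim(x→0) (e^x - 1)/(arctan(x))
This is a 0/0 indeterminate form.

Apply L'Hôpital's rule: differentiate numerator and denominator separately.
  f(x) = e^(x) - 1   ⇒   f'(x) = e^(x)
  g(x) = atan(x)   ⇒   g'(x) = 1/(x^2 + 1)
  lim(x→0) f'(x)/g'(x) = lim(x→0) (e^(x))/(1/(x^2 + 1))
  = 1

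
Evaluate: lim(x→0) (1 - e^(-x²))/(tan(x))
This is a 0/0 indeterminate form.

Apply L'Hôpital's rule: differentiate numerator and denominator separately.
  f(x) = 1 - e^(-x^2)   ⇒   f'(x) = 2·x·e^(-x^2)
  g(x) = tan(x)   ⇒   g'(x) = tan(x)^2 + 1
  lim(x→0) f'(x)/g'(x) = lim(x→0) (2·x·e^(-x^2))/(tan(x)^2 + 1)
  = 0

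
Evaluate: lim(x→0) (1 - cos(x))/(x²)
This is a 0/0 indeterminate form.

Apply L'Hôpital's rule: differentiate numerator and denominator separately.
  f(x) = 1 - cos(x)   ⇒   f'(x) = sin(x)
  g(x) = x^2   ⇒   g'(x) = 2·x
  lim(x→0) f'(x)/g'(x) = lim(x→0) (sin(x))/(2·x)
  = 1/2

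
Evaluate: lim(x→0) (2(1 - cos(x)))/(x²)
This is a 0/0 indeterminate form.

Apply L'Hôpital's rule: differentiate numerator and denominator separately.
  f(x) = 2 - 2·cos(x)   ⇒   f'(x) = 2·sin(x)
  g(x) = x^2   ⇒   g'(x) = 2·x
  lim(x→0) f'(x)/g'(x) = lim(x→0) (2·sin(x))/(2·x)
  = 1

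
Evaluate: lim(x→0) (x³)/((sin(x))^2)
This is a 0/0 indeterminate form.

Apply L'Hôpital's rule: differentiate numerator and denominator separately.
  f(x) = x^3   ⇒   f'(x) = 3·x^2
  g(x) = sin(x)^2   ⇒   g'(x) = 2·sin(x)·cos(x)
  lim(x→0) f'(x)/g'(x) = lim(x→0) (3·x^2)/(2·sin(x)·cos(x))
  = 0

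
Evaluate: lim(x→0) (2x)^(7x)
This is an exponential indeterminate form.

For exponential indeterminate forms, take the natural log:
  Let L = lim(x→0) (2x)^(7x)
  Then ln(L) = lim(x→0) [exponent × ln(base)]
  Evaluate using L'Hôpital or standard limits, then exponentiate.
  L = 1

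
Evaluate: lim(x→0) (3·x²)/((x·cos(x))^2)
This is a 0/0 indeterminate form.

Apply L'Hôpital's rule: differentiate numerator and denominator separately.
  f(x) = 3·x^2   ⇒   f'(x) = 6·x
  g(x) = x^2·cos(x)^2   ⇒   g'(x) = -2·x^2·sin(x)·cos(x) + 2·x·cos(x)^2
  lim(x→0) f'(x)/g'(x) = lim(x→0) (6·x)/(-2·x^2·sin(x)·cos(x) + 2·x·cos(x)^2)
  = 3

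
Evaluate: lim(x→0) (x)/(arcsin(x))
This is a 0/0 indeterminate form.

Apply L'Hôpital's rule: differentiate numerator and denominator separately.
  f(x) = x   ⇒   f'(x) = 1
  g(x) = asin(x)   ⇒   g'(x) = 1/sqrt(1 - x^2)
  lim(x→0) f'(x)/g'(x) = lim(x→0) (1)/(1/sqrt(1 - x^2))
  = 1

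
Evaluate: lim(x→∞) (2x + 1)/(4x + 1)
This is an ∞/∞ indeterminate form.

Apply L'Hôpital's rule: differentiate numerator and denominator separately.
  f(x) = 2·x + 1   ⇒   f'(x) = 2
  g(x) = 4·x + 1   ⇒   g'(x) = 4
  lim(x→∞) f'(x)/g'(x) = lim(x→∞) (2)/(4)
  = 1/2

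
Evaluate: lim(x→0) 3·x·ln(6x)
This is a 0·∞ indeterminate form.

Rewrite 0·∞ as a quotient (0/0 or ∞/∞ form), then apply L'Hôpital's rule:
  lim(x→0) 3·x·ln(6x) = 0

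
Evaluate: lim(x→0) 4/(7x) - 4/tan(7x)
This is an ∞-∞ indeterminate form.

Combine fractions or rationalize to convert ∞-∞ to 0/0 form:
  lim(x→0) 4/(7x) - 4/tan(7x) = 0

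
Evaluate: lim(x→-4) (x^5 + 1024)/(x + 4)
This is a standard limit.

Factor or rationalize the expression:
  lim(x→-4) (x^5 + 1024)/(x + 4) = 1280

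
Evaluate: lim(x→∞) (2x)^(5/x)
This is an exponential indeterminate form.

For exponential indeterminate forms, take the natural log:
  Let L = lim(x→∞) (2x)^(5/x)
  Then ln(L) = lim(x→∞) [exponent × ln(base)]
  Evaluate using L'Hôpital or standard limits, then exponentiate.
  L = 1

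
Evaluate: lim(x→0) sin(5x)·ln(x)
This is a 0·∞ indeterminate form.

Rewrite 0·∞ as a quotient (0/0 or ∞/∞ form), then apply L'Hôpital's rule:
  lim(x→0) sin(5x)·ln(x) = 0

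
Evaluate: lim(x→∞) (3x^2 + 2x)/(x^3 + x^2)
This is an ∞/∞ indeterminate form.

Apply L'Hôpital's rule: differentiate numerator and denominator separately.
  f(x) = 3·x^2 + 2·x   ⇒   f'(x) = 6·x + 2
  g(x) = x^3 + x^2   ⇒   g'(x) = 3·x^2 + 2·x
  lim(x→∞) f'(x)/g'(x) = lim(x→∞) (6·x + 2)/(3·x^2 + 2·x)
  = 0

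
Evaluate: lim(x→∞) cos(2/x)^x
This is an exponential indeterminate form.

For exponential indeterminate forms, take the natural log:
  Let L = lim(x→∞) cos(2/x)^x
  Then ln(L) = lim(x→∞) [exponent × ln(base)]
  Evaluate using L'Hôpital or standard limits, then exponentiate.
  L = 1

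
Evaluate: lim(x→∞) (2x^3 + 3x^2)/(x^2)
This is an ∞/∞ indeterminate form.

Apply L'Hôpital's rule: differentiate numerator and denominator separately.
  f(x) = 2·x^3 + 3·x^2   ⇒   f'(x) = 6·x^2 + 6·x
  g(x) = x^2   ⇒   g'(x) = 2·x
  lim(x→∞) f'(x)/g'(x) = lim(x→∞) (6·x^2 + 6·x)/(2·x)
  = ∞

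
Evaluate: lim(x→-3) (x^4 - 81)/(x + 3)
This is a standard limit.

Factor or rationalize the expression:
  lim(x→-3) (x^4 - 81)/(x + 3) = -108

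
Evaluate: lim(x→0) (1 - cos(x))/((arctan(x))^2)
This is a 0/0 indeterminate form.

Apply L'Hôpital's rule: differentiate numerator and denominator separately.
  f(x) = 1 - cos(x)   ⇒   f'(x) = sin(x)
  g(x) = atan(x)^2   ⇒   g'(x) = 2·atan(x)/(x^2 + 1)
  lim(x→0) f'(x)/g'(x) = lim(x→0) (sin(x))/(2·atan(x)/(x^2 + 1))
  = 1/2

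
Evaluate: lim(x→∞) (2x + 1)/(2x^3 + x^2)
This is an ∞/∞ indeterminate form.

Apply L'Hôpital's rule: differentiate numerator and denominator separately.
  f(x) = 2·x + 1   ⇒   f'(x) = 2
  g(x) = 2·x^3 + x^2   ⇒   g'(x) = 6·x^2 + 2·x
  lim(x→∞) f'(x)/g'(x) = lim(x→∞) (2)/(6·x^2 + 2·x)
  = 0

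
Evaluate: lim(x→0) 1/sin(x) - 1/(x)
This is an ∞-∞ indeterminate form.

Combine fractions or rationalize to convert ∞-∞ to 0/0 form:
  lim(x→0) 1/sin(x) - 1/(x) = 0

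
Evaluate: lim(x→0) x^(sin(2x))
This is an exponential indeterminate form.

For exponential indeterminate forms, take the natural log:
  Let L = lim(x→0) x^(sin(2x))
  Then ln(L) = lim(x→0) [exponent × ln(base)]
  Evaluate using L'Hôpital or standard limits, then exponentiate.
  L = 1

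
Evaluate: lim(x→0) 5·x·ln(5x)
This is a 0·∞ indeterminate form.

Rewrite 0·∞ as a quotient (0/0 or ∞/∞ form), then apply L'Hôpital's rule:
  lim(x→0) 5·x·ln(5x) = 0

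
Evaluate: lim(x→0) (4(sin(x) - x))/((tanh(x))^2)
This is a 0/0 indeterminate form.

Apply L'Hôpital's rule: differentiate numerator and denominator separately.
  f(x) = -4·x + 4·sin(x)   ⇒   f'(x) = 4·cos(x) - 4
  g(x) = tanh(x)^2   ⇒   g'(x) = (2 - 2·tanh(x)^2)·tanh(x)
  lim(x→0) f'(x)/g'(x) = lim(x→0) (4·cos(x) - 4)/((2 - 2·tanh(x)^2)·tanh(x))
  = 0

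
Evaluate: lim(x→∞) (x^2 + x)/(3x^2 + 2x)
This is an ∞/∞ indeterminate form.

Apply L'Hôpital's rule: differentiate numerator and denominator separately.
  f(x) = x^2 + x   ⇒   f'(x) = 2·x + 1
  g(x) = 3·x^2 + 2·x   ⇒   g'(x) = 6·x + 2
  lim(x→∞) f'(x)/g'(x) = lim(x→∞) (2·x + 1)/(6·x + 2)
  = 1/3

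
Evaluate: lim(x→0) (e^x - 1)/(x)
This is a 0/0 indeterminate form.

Apply L'Hôpital's rule: differentiate numerator and denominator separately.
  f(x) = e^(x) - 1   ⇒   f'(x) = e^(x)
  g(x) = x   ⇒   g'(x) = 1
  lim(x→0) f'(x)/g'(x) = lim(x→0) (e^(x))/(1)
  = 1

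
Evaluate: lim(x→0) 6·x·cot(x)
This is a 0·∞ indeterminate form.

Rewrite 0·∞ as a quotient (0/0 or ∞/∞ form), then apply L'Hôpital's rule:
  lim(x→0) 6·x·cot(x) = 6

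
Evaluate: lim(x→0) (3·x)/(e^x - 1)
This is a 0/0 indeterminate form.

Apply L'Hôpital's rule: differentiate numerator and denominator separately.
  f(x) = 3·x   ⇒   f'(x) = 3
  g(x) = e^(x) - 1   ⇒   g'(x) = e^(x)
  lim(x→0) f'(x)/g'(x) = lim(x→0) (3)/(e^(x))
  = 3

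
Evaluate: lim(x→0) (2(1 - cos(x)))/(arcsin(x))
This is a 0/0 indeterminate form.

Apply L'Hôpital's rule: differentiate numerator and denominator separately.
  f(x) = 2 - 2·cos(x)   ⇒   f'(x) = 2·sin(x)
  g(x) = asin(x)   ⇒   g'(x) = 1/sqrt(1 - x^2)
  lim(x→0) f'(x)/g'(x) = lim(x→0) (2·sin(x))/(1/sqrt(1 - x^2))
  = 0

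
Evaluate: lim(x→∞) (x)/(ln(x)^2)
This is an ∞/∞ indeterminate form.

Apply L'Hôpital's rule: differentiate numerator and denominator separately.
  f(x) = x   ⇒   f'(x) = 1
  g(x) = ln(x)^2   ⇒   g'(x) = 2·ln(x)/x
  lim(x→∞) f'(x)/g'(x) = lim(x→∞) (1)/(2·ln(x)/x)
  = ∞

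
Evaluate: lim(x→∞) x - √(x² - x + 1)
This is an ∞-∞ indeterminate form.

Combine fractions or rationalize to convert ∞-∞ to 0/0 form:
  lim(x→∞) x - √(x² - x + 1) = 1/2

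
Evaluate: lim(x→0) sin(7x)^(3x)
This is an exponential indeterminate form.

For exponential indeterminate forms, take the natural log:
  Let L = lim(x→0) sin(7x)^(3x)
  Then ln(L) = lim(x→0) [exponent × ln(base)]
  Evaluate using L'Hôpital or standard limits, then exponentiate.
  L = 1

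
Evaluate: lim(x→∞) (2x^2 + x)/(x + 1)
This is an ∞/∞ indeterminate form.

Apply L'Hôpital's rule: differentiate numerator and denominator separately.
  f(x) = 2·x^2 + x   ⇒   f'(x) = 4·x + 1
  g(x) = x + 1   ⇒   g'(x) = 1
  lim(x→∞) f'(x)/g'(x) = lim(x→∞) (4·x + 1)/(1)
  = ∞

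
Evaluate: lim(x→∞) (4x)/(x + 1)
This is an ∞/∞ indeterminate form.

Apply L'Hôpital's rule: differentiate numerator and denominator separately.
  f(x) = 4·x   ⇒   f'(x) = 4
  g(x) = x + 1   ⇒   g'(x) = 1
  lim(x→∞) f'(x)/g'(x) = lim(x→∞) (4)/(1)
  = 4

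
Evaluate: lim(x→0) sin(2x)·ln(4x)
This is a 0·∞ indeterminate form.

Rewrite 0·∞ as a quotient (0/0 or ∞/∞ form), then apply L'Hôpital's rule:
  lim(x→0) sin(2x)·ln(4x) = 0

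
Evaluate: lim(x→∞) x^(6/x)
This is an exponential indeterminate form.

For exponential indeterminate forms, take the natural log:
  Let L = lim(x→∞) x^(6/x)
  Then ln(L) = lim(x→∞) [exponent × ln(base)]
  Evaluate using L'Hôpital or standard limits, then exponentiate.
  L = 1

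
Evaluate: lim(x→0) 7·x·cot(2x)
This is a 0·∞ indeterminate form.

Rewrite 0·∞ as a quotient (0/0 or ∞/∞ form), then apply L'Hôpital's rule:
  lim(x→0) 7·x·cot(2x) = 7/2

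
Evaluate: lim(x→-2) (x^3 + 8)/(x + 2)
This is a standard limit.

Factor or rationalize the expression:
  lim(x→-2) (x^3 + 8)/(x + 2) = 12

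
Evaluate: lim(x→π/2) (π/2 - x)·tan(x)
This is a 0·∞ indeterminate form.

Rewrite 0·∞ as a quotient (0/0 or ∞/∞ form), then apply L'Hôpital's rule:
  lim(x→π/2) (π/2 - x)·tan(x) = 1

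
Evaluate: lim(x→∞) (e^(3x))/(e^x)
This is an ∞/∞ indeterminate form.

Apply L'Hôpital's rule: differentiate numerator and denominator separately.
  f(x) = e^(3·x)   ⇒   f'(x) = 3·e^(3·x)
  g(x) = e^(x)   ⇒   g'(x) = e^(x)
  lim(x→∞) f'(x)/g'(x) = lim(x→∞) (3·e^(3·x))/(e^(x))
  = ∞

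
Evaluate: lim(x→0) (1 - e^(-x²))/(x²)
This is a 0/0 indeterminate form.

Apply L'Hôpital's rule: differentiate numerator and denominator separately.
  f(x) = 1 - e^(-x^2)   ⇒   f'(x) = 2·x·e^(-x^2)
  g(x) = x^2   ⇒   g'(x) = 2·x
  lim(x→0) f'(x)/g'(x) = lim(x→0) (2·x·e^(-x^2))/(2·x)
  = 1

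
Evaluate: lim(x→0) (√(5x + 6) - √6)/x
This is a standard limit.

Factor or rationalize the expression:
  lim(x→0) (√(5x + 6) - √6)/x = 5·sqrt(6)/12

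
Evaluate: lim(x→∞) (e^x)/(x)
This is an ∞/∞ indeterminate form.

Apply L'Hôpital's rule: differentiate numerator and denominator separately.
  f(x) = e^(x)   ⇒   f'(x) = e^(x)
  g(x) = x   ⇒   g'(x) = 1
  lim(x→∞) f'(x)/g'(x) = lim(x→∞) (e^(x))/(1)
  = ∞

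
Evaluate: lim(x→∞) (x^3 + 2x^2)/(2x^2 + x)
This is an ∞/∞ indeterminate form.

Apply L'Hôpital's rule: differentiate numerator and denominator separately.
  f(x) = x^3 + 2·x^2   ⇒   f'(x) = 3·x^2 + 4·x
  g(x) = 2·x^2 + x   ⇒   g'(x) = 4·x + 1
  lim(x→∞) f'(x)/g'(x) = lim(x→∞) (3·x^2 + 4·x)/(4·x + 1)
  = ∞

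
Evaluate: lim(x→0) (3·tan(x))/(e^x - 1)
This is a 0/0 indeterminate form.

Apply L'Hôpital's rule: differentiate numerator and denominator separately.
  f(x) = 3·tan(x)   ⇒   f'(x) = 3·tan(x)^2 + 3
  g(x) = e^(x) - 1   ⇒   g'(x) = e^(x)
  lim(x→0) f'(x)/g'(x) = lim(x→0) (3·tan(x)^2 + 3)/(e^(x))
  = 3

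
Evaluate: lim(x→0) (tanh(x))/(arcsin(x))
This is a 0/0 indeterminate form.

Apply L'Hôpital's rule: differentiate numerator and denominator separately.
  f(x) = tanh(x)   ⇒   f'(x) = 1 - tanh(x)^2
  g(x) = asin(x)   ⇒   g'(x) = 1/sqrt(1 - x^2)
  lim(x→0) f'(x)/g'(x) = lim(x→0) (1 - tanh(x)^2)/(1/sqrt(1 - x^2))
  = 1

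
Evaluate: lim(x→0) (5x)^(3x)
This is an exponential indeterminate form.

For exponential indeterminate forms, take the natural log:
  Let L = lim(x→0) (5x)^(3x)
  Then ln(L) = lim(x→0) [exponent × ln(base)]
  Evaluate using L'Hôpital or standard limits, then exponentiate.
  L = 1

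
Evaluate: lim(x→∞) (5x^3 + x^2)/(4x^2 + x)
This is an ∞/∞ indeterminate form.

Apply L'Hôpital's rule: differentiate numerator and denominator separately.
  f(x) = 5·x^3 + x^2   ⇒   f'(x) = 15·x^2 + 2·x
  g(x) = 4·x^2 + x   ⇒   g'(x) = 8·x + 1
  lim(x→∞) f'(x)/g'(x) = lim(x→∞) (15·x^2 + 2·x)/(8·x + 1)
  = ∞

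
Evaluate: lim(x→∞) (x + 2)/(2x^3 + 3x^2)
This is an ∞/∞ indeterminate form.

Apply L'Hôpital's rule: differentiate numerator and denominator separately.
  f(x) = x + 2   ⇒   f'(x) = 1
  g(x) = 2·x^3 + 3·x^2   ⇒   g'(x) = 6·x^2 + 6·x
  lim(x→∞) f'(x)/g'(x) = lim(x→∞) (1)/(6·x^2 + 6·x)
  = 0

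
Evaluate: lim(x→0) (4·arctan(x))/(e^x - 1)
This is a 0/0 indeterminate form.

Apply L'Hôpital's rule: differentiate numerator and denominator separately.
  f(x) = 4·atan(x)   ⇒   f'(x) = 4/(x^2 + 1)
  g(x) = e^(x) - 1   ⇒   g'(x) = e^(x)
  lim(x→0) f'(x)/g'(x) = lim(x→0) (4/(x^2 + 1))/(e^(x))
  = 4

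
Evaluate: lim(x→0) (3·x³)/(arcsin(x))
This is a 0/0 indeterminate form.

Apply L'Hôpital's rule: differentiate numerator and denominator separately.
  f(x) = 3·x^3   ⇒   f'(x) = 9·x^2
  g(x) = asin(x)   ⇒   g'(x) = 1/sqrt(1 - x^2)
  lim(x→0) f'(x)/g'(x) = lim(x→0) (9·x^2)/(1/sqrt(1 - x^2))
  = 0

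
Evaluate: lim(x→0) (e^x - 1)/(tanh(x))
This is a 0/0 indeterminate form.

Apply L'Hôpital's rule: differentiate numerator and denominator separately.
  f(x) = e^(x) - 1   ⇒   f'(x) = e^(x)
  g(x) = tanh(x)   ⇒   g'(x) = 1 - tanh(x)^2
  lim(x→0) f'(x)/g'(x) = lim(x→0) (e^(x))/(1 - tanh(x)^2)
  = 1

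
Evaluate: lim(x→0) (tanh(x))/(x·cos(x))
This is a 0/0 indeterminate form.

Apply L'Hôpital's rule: differentiate numerator and denominator separately.
  f(x) = tanh(x)   ⇒   f'(x) = 1 - tanh(x)^2
  g(x) = x·cos(x)   ⇒   g'(x) = -x·sin(x) + cos(x)
  lim(x→0) f'(x)/g'(x) = lim(x→0) (1 - tanh(x)^2)/(-x·sin(x) + cos(x))
  = 1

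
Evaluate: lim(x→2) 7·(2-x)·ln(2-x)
This is a 0·∞ indeterminate form.

Rewrite 0·∞ as a quotient (0/0 or ∞/∞ form), then apply L'Hôpital's rule:
  lim(x→2) 7·(2-x)·ln(2-x) = 0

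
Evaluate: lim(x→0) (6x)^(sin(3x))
This is an exponential indeterminate form.

For exponential indeterminate forms, take the natural log:
  Let L = lim(x→0) (6x)^(sin(3x))
  Then ln(L) = lim(x→0) [exponent × ln(base)]
  Evaluate using L'Hôpital or standard limits, then exponentiate.
  L = 1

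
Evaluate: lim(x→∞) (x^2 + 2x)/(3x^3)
This is an ∞/∞ indeterminate form.

Apply L'Hôpital's rule: differentiate numerator and denominator separately.
  f(x) = x^2 + 2·x   ⇒   f'(x) = 2·x + 2
  g(x) = 3·x^3   ⇒   g'(x) = 9·x^2
  lim(x→∞) f'(x)/g'(x) = lim(x→∞) (2·x + 2)/(9·x^2)
  = 0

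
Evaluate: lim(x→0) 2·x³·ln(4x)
This is a 0·∞ indeterminate form.

Rewrite 0·∞ as a quotient (0/0 or ∞/∞ form), then apply L'Hôpital's rule:
  lim(x→0) 2·x³·ln(4x) = 0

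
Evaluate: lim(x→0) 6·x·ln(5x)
This is a 0·∞ indeterminate form.

Rewrite 0·∞ as a quotient (0/0 or ∞/∞ form), then apply L'Hôpital's rule:
  lim(x→0) 6·x·ln(5x) = 0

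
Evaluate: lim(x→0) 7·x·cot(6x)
This is a 0·∞ indeterminate form.

Rewrite 0·∞ as a quotient (0/0 or ∞/∞ form), then apply L'Hôpital's rule:
  lim(x→0) 7·x·cot(6x) = 7/6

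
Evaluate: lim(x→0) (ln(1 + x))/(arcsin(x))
This is a 0/0 indeterminate form.

Apply L'Hôpital's rule: differentiate numerator and denominator separately.
  f(x) = ln(x + 1)   ⇒   f'(x) = 1/(x + 1)
  g(x) = asin(x)   ⇒   g'(x) = 1/sqrt(1 - x^2)
  lim(x→0) f'(x)/g'(x) = lim(x→0) (1/(x + 1))/(1/sqrt(1 - x^2))
  = 1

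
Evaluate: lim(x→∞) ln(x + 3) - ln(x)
This is an ∞-∞ indeterminate form.

Combine fractions or rationalize to convert ∞-∞ to 0/0 form:
  lim(x→∞) ln(x + 3) - ln(x) = 0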